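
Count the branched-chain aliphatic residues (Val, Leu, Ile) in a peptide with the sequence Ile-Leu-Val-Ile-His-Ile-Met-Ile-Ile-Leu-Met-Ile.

9

Matching residues: Ile1, Leu2, Val3, Ile4, Ile6, Ile8, Ile9, Leu10, Ile12.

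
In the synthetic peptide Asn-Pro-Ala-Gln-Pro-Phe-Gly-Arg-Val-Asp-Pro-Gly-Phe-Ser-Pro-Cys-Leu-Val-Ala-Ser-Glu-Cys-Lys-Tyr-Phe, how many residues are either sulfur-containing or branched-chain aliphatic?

Sulfur-containing: C, M. Branched-chain aliphatic: I, L, V.
Sulfur-containing residues here: Cys16, Cys22 (2).
Branched-chain aliphatic residues here: Val9, Leu17, Val18 (3).
The two groups share no amino acid, so total = 2 + 3 = 5.

5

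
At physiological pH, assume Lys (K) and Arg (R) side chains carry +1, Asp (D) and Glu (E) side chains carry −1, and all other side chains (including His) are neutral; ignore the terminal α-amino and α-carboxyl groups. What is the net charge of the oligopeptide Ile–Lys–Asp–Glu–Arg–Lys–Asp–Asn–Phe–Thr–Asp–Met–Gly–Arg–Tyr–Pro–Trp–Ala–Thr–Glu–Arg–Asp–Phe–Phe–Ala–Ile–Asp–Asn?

Positive (K, R): Lys2, Arg5, Lys6, Arg14, Arg21 → +5.
Negative (D, E): Asp3, Glu4, Asp7, Asp11, Glu20, Asp22, Asp27 → −7.
Net charge = (+5) + (−7) = −2.

-2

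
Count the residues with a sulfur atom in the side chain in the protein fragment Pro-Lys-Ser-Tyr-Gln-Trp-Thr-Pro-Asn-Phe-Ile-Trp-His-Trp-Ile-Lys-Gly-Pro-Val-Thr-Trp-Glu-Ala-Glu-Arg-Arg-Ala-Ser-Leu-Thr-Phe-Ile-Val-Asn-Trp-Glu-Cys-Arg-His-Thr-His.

Only Cys (C) and Met (M) have a sulfur atom in the side chain.
Matching residues: Cys37.

1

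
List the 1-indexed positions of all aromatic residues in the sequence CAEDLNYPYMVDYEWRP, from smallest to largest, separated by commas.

7, 9, 13, 15

The aromatic amino acids are Phe (F, benzyl), Trp (W, indole), and Tyr (Y, phenol).
Matching residues: Y7, Y9, Y13, W15.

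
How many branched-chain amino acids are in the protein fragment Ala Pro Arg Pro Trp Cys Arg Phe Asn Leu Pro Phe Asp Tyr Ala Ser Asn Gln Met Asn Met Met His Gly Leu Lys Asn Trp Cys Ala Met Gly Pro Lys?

2

Valine (V), leucine (L), and isoleucine (I) are the branched-chain amino acids.
Matching residues: Leu10, Leu25.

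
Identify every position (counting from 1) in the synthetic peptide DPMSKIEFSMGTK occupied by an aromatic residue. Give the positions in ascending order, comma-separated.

The aromatic amino acids are Phe (F, benzyl), Trp (W, indole), and Tyr (Y, phenol).
Matching residues: F8.

8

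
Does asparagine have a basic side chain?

Lysine (K), arginine (R), and histidine (H) have basic, nitrogen-containing side chains.
Asparagine is not in this group.

No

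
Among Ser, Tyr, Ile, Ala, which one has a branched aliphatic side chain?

Valine (V), leucine (L), and isoleucine (I) are the branched-chain amino acids.
Of the listed options, only Ile belongs to this group.

Ile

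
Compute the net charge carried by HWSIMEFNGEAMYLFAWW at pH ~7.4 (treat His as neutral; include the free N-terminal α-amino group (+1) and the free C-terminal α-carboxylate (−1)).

-2

Near pH 7.4, K and R contribute +1 each, D and E contribute −1 each, and every other side chain (His included, as stated) is uncharged.
Positive (K, R): none → +0.
Negative (D, E): E6, E10 → −2.
The N-terminus (+1) and C-terminus (−1) cancel.
Net charge = (+0) + (−2) = −2.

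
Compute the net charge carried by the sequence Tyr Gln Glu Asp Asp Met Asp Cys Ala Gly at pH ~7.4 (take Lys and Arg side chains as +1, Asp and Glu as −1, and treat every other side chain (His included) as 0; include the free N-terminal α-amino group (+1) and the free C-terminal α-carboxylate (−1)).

-4

Positive (K, R): none → +0.
Negative (D, E): Glu3, Asp4, Asp5, Asp7 → −4.
The N-terminus (+1) and C-terminus (−1) cancel.
Net charge = (+0) + (−4) = −4.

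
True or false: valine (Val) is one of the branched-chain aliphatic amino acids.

Valine (V), leucine (L), and isoleucine (I) are the branched-chain amino acids.
Valine is in this group.

True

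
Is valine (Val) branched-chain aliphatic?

The BCAAs are Val, Leu, and Ile — aliphatic side chains with a branch point.
Valine is in this group.

Yes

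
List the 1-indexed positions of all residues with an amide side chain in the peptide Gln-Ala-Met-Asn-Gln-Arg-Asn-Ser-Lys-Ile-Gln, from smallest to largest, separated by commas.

1, 4, 5, 7, 11

Asparagine (N) and glutamine (Q) have uncharged amide side chains.
Matching residues: Gln1, Asn4, Gln5, Asn7, Gln11.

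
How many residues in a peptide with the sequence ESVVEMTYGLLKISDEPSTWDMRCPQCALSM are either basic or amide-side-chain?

Basic: H, K, R. Amide-side-chain: N, Q.
Basic residues here: K12, R23 (2).
Amide-side-chain residues here: Q26 (1).
The two groups share no amino acid, so total = 2 + 1 = 3.

3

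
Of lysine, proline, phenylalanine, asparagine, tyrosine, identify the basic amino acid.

lysine

Lysine (K), arginine (R), and histidine (H) have basic, nitrogen-containing side chains.
Of the listed options, only lysine belongs to this group.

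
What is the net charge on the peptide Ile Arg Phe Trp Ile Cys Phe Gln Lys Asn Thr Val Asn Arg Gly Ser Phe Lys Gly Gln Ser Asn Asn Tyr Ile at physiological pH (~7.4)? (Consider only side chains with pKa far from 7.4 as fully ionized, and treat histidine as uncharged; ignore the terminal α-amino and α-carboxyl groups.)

Near pH 7.4, K and R contribute +1 each, D and E contribute −1 each, and every other side chain (His included, as stated) is uncharged.
Positive (K, R): Arg2, Lys9, Arg14, Lys18 → +4.
Negative (D, E): none → −0.
Net charge = (+4) + (−0) = +4.

+4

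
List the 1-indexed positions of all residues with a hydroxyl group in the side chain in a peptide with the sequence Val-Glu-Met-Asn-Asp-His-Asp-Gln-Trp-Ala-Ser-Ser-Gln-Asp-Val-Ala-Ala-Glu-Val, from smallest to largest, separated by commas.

Serine (S), threonine (T), and tyrosine (Y) each carry a hydroxyl group on the side chain.
Matching residues: Ser11, Ser12.

11, 12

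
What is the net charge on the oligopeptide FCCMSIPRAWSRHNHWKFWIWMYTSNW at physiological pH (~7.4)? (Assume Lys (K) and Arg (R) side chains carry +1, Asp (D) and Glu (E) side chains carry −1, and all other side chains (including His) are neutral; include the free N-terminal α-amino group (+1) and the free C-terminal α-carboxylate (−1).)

Positive (K, R): R8, R12, K17 → +3.
Negative (D, E): none → −0.
The N-terminus (+1) and C-terminus (−1) cancel.
Net charge = (+3) + (−0) = +3.

+3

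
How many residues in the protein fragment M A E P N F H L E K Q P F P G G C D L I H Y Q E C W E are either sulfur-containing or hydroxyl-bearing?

4

Sulfur-containing: C, M. Hydroxyl-bearing: S, T, Y.
Sulfur-containing residues here: M1, C17, C25 (3).
Hydroxyl-bearing residues here: Y22 (1).
The two groups share no amino acid, so total = 3 + 1 = 4.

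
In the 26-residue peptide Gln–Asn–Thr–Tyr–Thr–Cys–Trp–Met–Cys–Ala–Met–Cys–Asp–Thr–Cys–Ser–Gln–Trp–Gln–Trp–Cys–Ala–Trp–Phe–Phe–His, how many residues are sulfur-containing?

Cysteine (C, thiol) and methionine (M, thioether) are the two sulfur-containing amino acids.
Matching residues: Cys6, Met8, Cys9, Met11, Cys12, Cys15, Cys21.

7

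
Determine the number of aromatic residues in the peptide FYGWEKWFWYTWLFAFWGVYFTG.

The aromatic amino acids are Phe (F, benzyl), Trp (W, indole), and Tyr (Y, phenol).
Matching residues: F1, Y2, W4, W7, F8, W9, Y10, W12, F14, F16, W17, Y20, F21.

13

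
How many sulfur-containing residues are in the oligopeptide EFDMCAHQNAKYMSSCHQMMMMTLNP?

8

Only Cys (C) and Met (M) have a sulfur atom in the side chain.
Matching residues: M4, C5, M13, C16, M19, M20, M21, M22.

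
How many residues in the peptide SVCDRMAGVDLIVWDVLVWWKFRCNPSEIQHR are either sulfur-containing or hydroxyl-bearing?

5

Sulfur-containing: C, M. Hydroxyl-bearing: S, T, Y.
Sulfur-containing residues here: C3, M6, C24 (3).
Hydroxyl-bearing residues here: S1, S27 (2).
The two groups share no amino acid, so total = 3 + 2 = 5.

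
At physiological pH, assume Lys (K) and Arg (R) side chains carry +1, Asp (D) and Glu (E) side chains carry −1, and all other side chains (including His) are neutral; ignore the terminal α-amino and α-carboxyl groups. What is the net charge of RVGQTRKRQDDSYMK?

Positive (K, R): R1, R6, K7, R8, K15 → +5.
Negative (D, E): D10, D11 → −2.
Net charge = (+5) + (−2) = +3.

+3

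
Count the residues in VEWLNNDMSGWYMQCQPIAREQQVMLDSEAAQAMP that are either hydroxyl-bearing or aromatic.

5

Hydroxyl-bearing: S, T, Y. Aromatic: F, W, Y.
Hydroxyl-bearing residues here: S9, Y12, S28 (3).
Aromatic residues here: W3, W11, Y12 (3).
Y is in both groups, so the 1 Y residue must not be double-counted.
Total = 3 + 3 − 1 = 5.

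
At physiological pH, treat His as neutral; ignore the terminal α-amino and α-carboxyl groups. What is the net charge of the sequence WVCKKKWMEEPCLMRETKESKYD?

+1

Near pH 7.4, K and R contribute +1 each, D and E contribute −1 each, and every other side chain (His included, as stated) is uncharged.
Positive (K, R): K4, K5, K6, R15, K18, K21 → +6.
Negative (D, E): E9, E10, E16, E19, D23 → −5.
Net charge = (+6) + (−5) = +1.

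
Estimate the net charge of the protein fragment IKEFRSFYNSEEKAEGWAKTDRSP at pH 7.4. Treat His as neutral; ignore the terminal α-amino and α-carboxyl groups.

0

At pH ~7.4 the Lys and Arg side chains are protonated (+1), the Asp and Glu side chains are deprotonated (−1), and with His taken as neutral all other side chains carry no charge.
Positive (K, R): K2, R5, K13, K19, R22 → +5.
Negative (D, E): E3, E11, E12, E15, D21 → −5.
Net charge = (+5) + (−5) = 0.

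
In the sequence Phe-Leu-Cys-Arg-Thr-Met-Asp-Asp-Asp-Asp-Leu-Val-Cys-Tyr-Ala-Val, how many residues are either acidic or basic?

Acidic: D, E. Basic: H, K, R.
Acidic residues here: Asp7, Asp8, Asp9, Asp10 (4).
Basic residues here: Arg4 (1).
The two groups share no amino acid, so total = 4 + 1 = 5.

5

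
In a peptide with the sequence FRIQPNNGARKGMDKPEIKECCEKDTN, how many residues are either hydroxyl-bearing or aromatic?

2

Hydroxyl-bearing: S, T, Y. Aromatic: F, W, Y.
Hydroxyl-bearing residues here: T26 (1).
Aromatic residues here: F1 (1).
(Y belongs to both groups, but none appear in this sequence.) Total = 1 + 1 = 2.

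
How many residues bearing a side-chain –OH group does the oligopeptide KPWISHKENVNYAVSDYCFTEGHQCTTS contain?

S, T, and Y are the three residues with a side-chain hydroxyl.
Matching residues: S5, Y12, S15, Y17, T20, T26, T27, S28.

8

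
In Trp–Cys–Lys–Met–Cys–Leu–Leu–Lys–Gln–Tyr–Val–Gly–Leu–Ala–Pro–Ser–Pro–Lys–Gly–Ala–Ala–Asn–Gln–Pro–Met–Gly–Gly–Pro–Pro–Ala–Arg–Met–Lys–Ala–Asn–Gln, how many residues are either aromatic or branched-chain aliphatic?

6

Aromatic: F, W, Y. Branched-chain aliphatic: I, L, V.
Aromatic residues here: Trp1, Tyr10 (2).
Branched-chain aliphatic residues here: Leu6, Leu7, Val11, Leu13 (4).
The two groups share no amino acid, so total = 2 + 4 = 6.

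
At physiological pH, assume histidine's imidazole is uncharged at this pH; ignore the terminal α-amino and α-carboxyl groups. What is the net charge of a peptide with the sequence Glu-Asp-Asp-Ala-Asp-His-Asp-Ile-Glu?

-6

The side chains ionized at physiological pH are Lys/Arg (+1) and Asp/Glu (−1); with His treated as neutral, nothing else contributes.
Positive (K, R): none → +0.
Negative (D, E): Glu1, Asp2, Asp3, Asp5, Asp7, Glu9 → −6.
Net charge = (+0) + (−6) = −6.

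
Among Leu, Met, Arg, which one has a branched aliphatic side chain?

Leu

Valine (V), leucine (L), and isoleucine (I) are the branched-chain amino acids.
Of the listed options, only Leu belongs to this group.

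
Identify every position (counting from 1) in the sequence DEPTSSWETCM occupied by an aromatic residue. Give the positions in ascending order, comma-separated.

Phenylalanine (F), tryptophan (W), and tyrosine (Y) have aromatic ring side chains.
Matching residues: W7.

7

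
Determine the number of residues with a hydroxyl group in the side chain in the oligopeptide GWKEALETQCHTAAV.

2

The –OH-bearing residues are Ser, Thr (aliphatic alcohols), and Tyr (phenol).
Matching residues: T8, T12.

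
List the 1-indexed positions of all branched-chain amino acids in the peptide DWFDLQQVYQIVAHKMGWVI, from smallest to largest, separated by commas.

5, 8, 11, 12, 19, 20

V, L, and I make up the branched-chain aliphatic group.
Matching residues: L5, V8, I11, V12, V19, I20.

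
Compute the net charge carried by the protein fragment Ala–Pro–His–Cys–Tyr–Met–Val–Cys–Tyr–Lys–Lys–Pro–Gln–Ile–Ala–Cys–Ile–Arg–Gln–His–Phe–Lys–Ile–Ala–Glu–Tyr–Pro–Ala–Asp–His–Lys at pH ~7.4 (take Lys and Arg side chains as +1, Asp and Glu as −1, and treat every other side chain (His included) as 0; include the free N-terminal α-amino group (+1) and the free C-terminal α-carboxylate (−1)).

+3

Positive (K, R): Lys10, Lys11, Arg18, Lys22, Lys31 → +5.
Negative (D, E): Glu25, Asp29 → −2.
The N-terminus (+1) and C-terminus (−1) cancel.
Net charge = (+5) + (−2) = +3.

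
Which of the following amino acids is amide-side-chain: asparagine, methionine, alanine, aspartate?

asparagine

The amide-side-chain residues are Asn (N) and Gln (Q).
Of the listed options, only asparagine belongs to this group.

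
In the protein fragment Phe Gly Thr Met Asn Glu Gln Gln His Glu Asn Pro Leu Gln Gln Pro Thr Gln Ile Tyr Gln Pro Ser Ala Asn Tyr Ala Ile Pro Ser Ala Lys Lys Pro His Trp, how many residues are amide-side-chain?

9

Asparagine (N) and glutamine (Q) have uncharged amide side chains.
Matching residues: Asn5, Gln7, Gln8, Asn11, Gln14, Gln15, Gln18, Gln21, Asn25.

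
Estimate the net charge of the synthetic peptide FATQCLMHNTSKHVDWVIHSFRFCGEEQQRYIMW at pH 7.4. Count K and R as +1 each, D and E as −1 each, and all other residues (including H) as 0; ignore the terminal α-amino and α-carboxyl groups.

0

Positive (K, R): K12, R22, R30 → +3.
Negative (D, E): D15, E26, E27 → −3.
Net charge = (+3) + (−3) = 0.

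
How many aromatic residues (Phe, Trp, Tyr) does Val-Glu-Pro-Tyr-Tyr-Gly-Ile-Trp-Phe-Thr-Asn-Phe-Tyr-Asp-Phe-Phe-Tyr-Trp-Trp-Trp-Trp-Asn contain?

Matching residues: Tyr4, Tyr5, Trp8, Phe9, Phe12, Tyr13, Phe15, Phe16, Tyr17, Trp18, Trp19, Trp20, Trp21.

13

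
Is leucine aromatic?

The aromatic amino acids are Phe (F, benzyl), Trp (W, indole), and Tyr (Y, phenol).
Leucine is not in this group.

No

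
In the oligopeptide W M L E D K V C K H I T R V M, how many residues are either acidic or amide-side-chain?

Acidic: D, E. Amide-side-chain: N, Q.
Acidic residues here: E4, D5 (2).
Amide-side-chain residues here: none (0).
The two groups share no amino acid, so total = 2 + 0 = 2.

2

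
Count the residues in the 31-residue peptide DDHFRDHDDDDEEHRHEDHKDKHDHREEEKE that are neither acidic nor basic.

1

Acidic: D, E. Basic: K, R, H. All other residues are neither.
Matching residues: F4.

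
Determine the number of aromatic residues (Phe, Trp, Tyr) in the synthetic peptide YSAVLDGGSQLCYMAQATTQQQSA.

Matching residues: Y1, Y13.

2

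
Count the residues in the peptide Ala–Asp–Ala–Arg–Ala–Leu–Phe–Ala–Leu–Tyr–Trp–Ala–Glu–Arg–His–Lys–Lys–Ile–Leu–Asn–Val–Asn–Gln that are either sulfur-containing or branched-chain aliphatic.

Sulfur-containing: C, M. Branched-chain aliphatic: I, L, V.
Sulfur-containing residues here: none (0).
Branched-chain aliphatic residues here: Leu6, Leu9, Ile18, Leu19, Val21 (5).
The two groups share no amino acid, so total = 0 + 5 = 5.

5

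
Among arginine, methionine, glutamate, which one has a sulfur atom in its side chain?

methionine

Only Cys (C) and Met (M) have a sulfur atom in the side chain.
Of the listed options, only methionine belongs to this group.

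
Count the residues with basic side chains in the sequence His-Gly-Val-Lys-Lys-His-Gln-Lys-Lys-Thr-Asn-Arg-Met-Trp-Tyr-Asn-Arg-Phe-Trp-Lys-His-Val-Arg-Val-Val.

The basic amino acids are Lys (K), Arg (R), and His (H).
Matching residues: His1, Lys4, Lys5, His6, Lys8, Lys9, Arg12, Arg17, Lys20, His21, Arg23.

11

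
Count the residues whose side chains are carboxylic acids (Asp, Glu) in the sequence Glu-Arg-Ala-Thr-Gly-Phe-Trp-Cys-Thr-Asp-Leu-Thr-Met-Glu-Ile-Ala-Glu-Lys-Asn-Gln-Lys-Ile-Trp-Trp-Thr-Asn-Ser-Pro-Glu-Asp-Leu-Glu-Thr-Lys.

7

Matching residues: Glu1, Asp10, Glu14, Glu17, Glu29, Asp30, Glu32.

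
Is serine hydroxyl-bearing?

Yes

S, T, and Y are the three residues with a side-chain hydroxyl.
Serine is in this group.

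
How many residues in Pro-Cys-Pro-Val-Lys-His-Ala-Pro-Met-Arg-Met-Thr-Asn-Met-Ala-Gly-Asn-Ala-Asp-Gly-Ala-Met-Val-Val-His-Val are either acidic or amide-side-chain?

Acidic: D, E. Amide-side-chain: N, Q.
Acidic residues here: Asp19 (1).
Amide-side-chain residues here: Asn13, Asn17 (2).
The two groups share no amino acid, so total = 1 + 2 = 3.

3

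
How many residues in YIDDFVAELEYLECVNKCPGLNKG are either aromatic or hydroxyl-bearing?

Aromatic: F, W, Y. Hydroxyl-bearing: S, T, Y.
Aromatic residues here: Y1, F5, Y11 (3).
Hydroxyl-bearing residues here: Y1, Y11 (2).
Y is in both groups, so the 2 Y residues must not be double-counted.
Total = 3 + 2 − 2 = 3.

3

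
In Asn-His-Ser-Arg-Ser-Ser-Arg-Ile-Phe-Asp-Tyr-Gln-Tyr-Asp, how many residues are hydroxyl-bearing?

S, T, and Y are the three residues with a side-chain hydroxyl.
Matching residues: Ser3, Ser5, Ser6, Tyr11, Tyr13.

5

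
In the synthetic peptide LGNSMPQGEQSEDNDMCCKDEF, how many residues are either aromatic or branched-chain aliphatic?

Aromatic: F, W, Y. Branched-chain aliphatic: I, L, V.
Aromatic residues here: F22 (1).
Branched-chain aliphatic residues here: L1 (1).
The two groups share no amino acid, so total = 1 + 1 = 2.

2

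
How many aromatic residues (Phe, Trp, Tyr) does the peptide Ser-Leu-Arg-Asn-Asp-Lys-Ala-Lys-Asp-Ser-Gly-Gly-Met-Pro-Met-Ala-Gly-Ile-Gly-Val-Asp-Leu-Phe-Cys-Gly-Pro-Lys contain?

Matching residues: Phe23.

1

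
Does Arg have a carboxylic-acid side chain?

The acidic residues are Asp (D) and Glu (E), whose side chains end in a carboxylate group.
Arginine is not in this group.

No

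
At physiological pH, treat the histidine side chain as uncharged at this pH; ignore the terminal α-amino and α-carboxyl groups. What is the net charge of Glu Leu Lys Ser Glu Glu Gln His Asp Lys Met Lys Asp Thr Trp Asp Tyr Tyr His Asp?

-4

At pH ~7.4 the Lys and Arg side chains are protonated (+1), the Asp and Glu side chains are deprotonated (−1), and with His taken as neutral all other side chains carry no charge.
Positive (K, R): Lys3, Lys10, Lys12 → +3.
Negative (D, E): Glu1, Glu5, Glu6, Asp9, Asp13, Asp16, Asp20 → −7.
Net charge = (+3) + (−7) = −4.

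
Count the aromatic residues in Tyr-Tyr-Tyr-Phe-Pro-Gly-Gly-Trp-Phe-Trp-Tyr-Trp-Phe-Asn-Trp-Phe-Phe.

13

F, W, and Y each carry an aromatic ring on the side chain.
Matching residues: Tyr1, Tyr2, Tyr3, Phe4, Trp8, Phe9, Trp10, Tyr11, Trp12, Phe13, Trp15, Phe16, Phe17.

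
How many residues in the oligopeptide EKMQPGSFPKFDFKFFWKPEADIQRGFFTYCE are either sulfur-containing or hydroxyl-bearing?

5

Sulfur-containing: C, M. Hydroxyl-bearing: S, T, Y.
Sulfur-containing residues here: M3, C31 (2).
Hydroxyl-bearing residues here: S7, T29, Y30 (3).
The two groups share no amino acid, so total = 2 + 3 = 5.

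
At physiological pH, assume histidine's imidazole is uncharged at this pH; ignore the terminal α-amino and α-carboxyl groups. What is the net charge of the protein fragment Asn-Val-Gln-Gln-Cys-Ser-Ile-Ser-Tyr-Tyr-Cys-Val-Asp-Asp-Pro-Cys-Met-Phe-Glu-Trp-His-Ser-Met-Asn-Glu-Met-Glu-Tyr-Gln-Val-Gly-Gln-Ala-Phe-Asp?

-6

Near pH 7.4, K and R contribute +1 each, D and E contribute −1 each, and every other side chain (His included, as stated) is uncharged.
Positive (K, R): none → +0.
Negative (D, E): Asp13, Asp14, Glu19, Glu25, Glu27, Asp35 → −6.
Net charge = (+0) + (−6) = −6.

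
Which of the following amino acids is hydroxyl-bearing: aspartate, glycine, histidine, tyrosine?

Serine (S), threonine (T), and tyrosine (Y) each carry a hydroxyl group on the side chain.
Of the listed options, only tyrosine belongs to this group.

tyrosine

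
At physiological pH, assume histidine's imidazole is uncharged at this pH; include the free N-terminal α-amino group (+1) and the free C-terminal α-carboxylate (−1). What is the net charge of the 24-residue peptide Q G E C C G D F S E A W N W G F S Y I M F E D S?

Near pH 7.4, K and R contribute +1 each, D and E contribute −1 each, and every other side chain (His included, as stated) is uncharged.
Positive (K, R): none → +0.
Negative (D, E): E3, D7, E10, E22, D23 → −5.
The N-terminus (+1) and C-terminus (−1) cancel.
Net charge = (+0) + (−5) = −5.

-5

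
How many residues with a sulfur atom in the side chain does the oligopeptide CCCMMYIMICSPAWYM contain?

Only Cys (C) and Met (M) have a sulfur atom in the side chain.
Matching residues: C1, C2, C3, M4, M5, M8, C10, M16.

8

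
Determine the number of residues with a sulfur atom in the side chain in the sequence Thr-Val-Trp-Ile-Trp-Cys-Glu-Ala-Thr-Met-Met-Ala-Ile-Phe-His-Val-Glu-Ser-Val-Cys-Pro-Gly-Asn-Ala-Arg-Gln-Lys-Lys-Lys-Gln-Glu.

4

The sulfur-bearing residues are cysteine (–SH) and methionine (–S–CH₃).
Matching residues: Cys6, Met10, Met11, Cys20.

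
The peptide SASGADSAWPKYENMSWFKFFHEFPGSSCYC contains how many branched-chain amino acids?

Valine (V), leucine (L), and isoleucine (I) are the branched-chain amino acids.
None of the 31 residues belong to this group.

0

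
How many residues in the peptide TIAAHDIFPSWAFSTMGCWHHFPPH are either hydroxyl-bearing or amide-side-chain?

4

Hydroxyl-bearing: S, T, Y. Amide-side-chain: N, Q.
Hydroxyl-bearing residues here: T1, S10, S14, T15 (4).
Amide-side-chain residues here: none (0).
The two groups share no amino acid, so total = 4 + 0 = 4.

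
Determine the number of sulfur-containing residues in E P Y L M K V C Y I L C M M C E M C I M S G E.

Cysteine (C, thiol) and methionine (M, thioether) are the two sulfur-containing amino acids.
Matching residues: M5, C8, C12, M13, M14, C15, M17, C18, M20.

9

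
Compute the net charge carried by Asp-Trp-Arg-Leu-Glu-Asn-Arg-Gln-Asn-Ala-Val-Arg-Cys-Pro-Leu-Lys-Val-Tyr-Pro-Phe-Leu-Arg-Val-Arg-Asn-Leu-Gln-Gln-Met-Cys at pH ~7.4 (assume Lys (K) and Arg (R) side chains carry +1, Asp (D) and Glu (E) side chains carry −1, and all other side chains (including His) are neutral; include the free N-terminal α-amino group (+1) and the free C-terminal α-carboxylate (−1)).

+4

Positive (K, R): Arg3, Arg7, Arg12, Lys16, Arg22, Arg24 → +6.
Negative (D, E): Asp1, Glu5 → −2.
The N-terminus (+1) and C-terminus (−1) cancel.
Net charge = (+6) + (−2) = +4.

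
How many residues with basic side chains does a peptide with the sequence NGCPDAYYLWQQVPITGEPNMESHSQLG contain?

1

Lysine (K), arginine (R), and histidine (H) have basic, nitrogen-containing side chains.
Matching residues: H24.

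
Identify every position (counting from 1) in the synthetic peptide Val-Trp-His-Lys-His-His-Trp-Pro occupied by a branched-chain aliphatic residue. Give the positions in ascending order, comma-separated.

Valine (V), leucine (L), and isoleucine (I) are the branched-chain amino acids.
Matching residues: Val1.

1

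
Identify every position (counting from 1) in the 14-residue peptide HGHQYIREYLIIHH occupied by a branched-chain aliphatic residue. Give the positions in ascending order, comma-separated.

V, L, and I make up the branched-chain aliphatic group.
Matching residues: I6, L10, I11, I12.

6, 10, 11, 12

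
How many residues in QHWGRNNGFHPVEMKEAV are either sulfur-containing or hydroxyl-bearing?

1

Sulfur-containing: C, M. Hydroxyl-bearing: S, T, Y.
Sulfur-containing residues here: M14 (1).
Hydroxyl-bearing residues here: none (0).
The two groups share no amino acid, so total = 1 + 0 = 1.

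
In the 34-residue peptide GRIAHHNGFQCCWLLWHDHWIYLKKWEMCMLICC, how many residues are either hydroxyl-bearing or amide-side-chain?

3

Hydroxyl-bearing: S, T, Y. Amide-side-chain: N, Q.
Hydroxyl-bearing residues here: Y22 (1).
Amide-side-chain residues here: N7, Q10 (2).
The two groups share no amino acid, so total = 1 + 2 = 3.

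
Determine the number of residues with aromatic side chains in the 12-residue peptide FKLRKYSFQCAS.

3

Phenylalanine (F), tryptophan (W), and tyrosine (Y) have aromatic ring side chains.
Matching residues: F1, Y6, F8.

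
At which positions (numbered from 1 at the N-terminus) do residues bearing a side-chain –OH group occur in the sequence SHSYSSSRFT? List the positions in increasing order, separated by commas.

The –OH-bearing residues are Ser, Thr (aliphatic alcohols), and Tyr (phenol).
Matching residues: S1, S3, Y4, S5, S6, S7, T10.

1, 3, 4, 5, 6, 7, 10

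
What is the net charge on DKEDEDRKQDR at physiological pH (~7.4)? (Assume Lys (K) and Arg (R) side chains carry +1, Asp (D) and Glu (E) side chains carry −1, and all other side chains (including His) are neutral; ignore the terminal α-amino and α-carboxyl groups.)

Positive (K, R): K2, R7, K8, R11 → +4.
Negative (D, E): D1, E3, D4, E5, D6, D10 → −6.
Net charge = (+4) + (−6) = −2.

-2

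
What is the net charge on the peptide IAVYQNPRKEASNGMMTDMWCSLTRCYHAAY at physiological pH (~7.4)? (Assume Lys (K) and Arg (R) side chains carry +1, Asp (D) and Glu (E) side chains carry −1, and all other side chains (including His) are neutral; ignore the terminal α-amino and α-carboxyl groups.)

Positive (K, R): R8, K9, R25 → +3.
Negative (D, E): E10, D18 → −2.
Net charge = (+3) + (−2) = +1.

+1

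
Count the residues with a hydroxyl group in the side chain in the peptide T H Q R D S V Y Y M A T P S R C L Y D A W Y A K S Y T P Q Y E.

The –OH-bearing residues are Ser, Thr (aliphatic alcohols), and Tyr (phenol).
Matching residues: T1, S6, Y8, Y9, T12, S14, Y18, Y22, S25, Y26, T27, Y30.

12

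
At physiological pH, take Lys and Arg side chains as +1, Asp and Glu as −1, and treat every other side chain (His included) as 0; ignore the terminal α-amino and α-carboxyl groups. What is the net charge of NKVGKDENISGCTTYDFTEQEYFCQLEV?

Positive (K, R): K2, K5 → +2.
Negative (D, E): D6, E7, D16, E19, E21, E27 → −6.
Net charge = (+2) + (−6) = −4.

-4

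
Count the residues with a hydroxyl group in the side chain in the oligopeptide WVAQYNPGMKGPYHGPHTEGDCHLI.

3

S, T, and Y are the three residues with a side-chain hydroxyl.
Matching residues: Y5, Y13, T18.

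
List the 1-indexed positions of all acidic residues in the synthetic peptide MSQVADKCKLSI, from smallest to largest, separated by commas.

Only D (aspartate) and E (glutamate) carry a side-chain carboxylic acid.
Matching residues: D6.

6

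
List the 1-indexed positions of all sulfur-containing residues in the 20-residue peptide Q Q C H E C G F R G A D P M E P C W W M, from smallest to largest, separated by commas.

Only Cys (C) and Met (M) have a sulfur atom in the side chain.
Matching residues: C3, C6, M14, C17, M20.

3, 6, 14, 17, 20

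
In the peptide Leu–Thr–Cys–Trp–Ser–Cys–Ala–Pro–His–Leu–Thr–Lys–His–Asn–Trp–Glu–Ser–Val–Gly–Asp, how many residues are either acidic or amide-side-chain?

3

Acidic: D, E. Amide-side-chain: N, Q.
Acidic residues here: Glu16, Asp20 (2).
Amide-side-chain residues here: Asn14 (1).
The two groups share no amino acid, so total = 2 + 1 = 3.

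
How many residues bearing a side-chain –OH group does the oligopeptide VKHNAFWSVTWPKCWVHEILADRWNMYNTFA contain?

4

The –OH-bearing residues are Ser, Thr (aliphatic alcohols), and Tyr (phenol).
Matching residues: S8, T10, Y27, T29.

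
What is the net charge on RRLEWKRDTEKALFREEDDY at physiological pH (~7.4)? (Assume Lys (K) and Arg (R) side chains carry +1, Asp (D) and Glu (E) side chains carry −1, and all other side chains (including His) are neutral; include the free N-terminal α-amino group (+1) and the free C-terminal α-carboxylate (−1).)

-1

Positive (K, R): R1, R2, K6, R7, K11, R15 → +6.
Negative (D, E): E4, D8, E10, E16, E17, D18, D19 → −7.
The N-terminus (+1) and C-terminus (−1) cancel.
Net charge = (+6) + (−7) = −1.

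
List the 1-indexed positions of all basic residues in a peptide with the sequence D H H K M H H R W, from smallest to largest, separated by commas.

2, 3, 4, 6, 7, 8

Lysine (K), arginine (R), and histidine (H) have basic, nitrogen-containing side chains.
Matching residues: H2, H3, K4, H6, H7, R8.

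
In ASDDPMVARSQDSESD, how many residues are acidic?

The acidic residues are Asp (D) and Glu (E), whose side chains end in a carboxylate group.
Matching residues: D3, D4, D12, E14, D16.

5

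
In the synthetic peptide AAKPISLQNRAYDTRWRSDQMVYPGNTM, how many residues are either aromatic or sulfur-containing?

Aromatic: F, W, Y. Sulfur-containing: C, M.
Aromatic residues here: Y12, W16, Y23 (3).
Sulfur-containing residues here: M21, M28 (2).
The two groups share no amino acid, so total = 3 + 2 = 5.

5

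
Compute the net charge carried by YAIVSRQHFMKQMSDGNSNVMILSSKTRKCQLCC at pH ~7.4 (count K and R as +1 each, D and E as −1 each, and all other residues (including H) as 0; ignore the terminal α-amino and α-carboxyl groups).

Positive (K, R): R6, K11, K26, R28, K29 → +5.
Negative (D, E): D15 → −1.
Net charge = (+5) + (−1) = +4.

+4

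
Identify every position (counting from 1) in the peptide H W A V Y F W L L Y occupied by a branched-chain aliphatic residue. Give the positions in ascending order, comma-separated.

4, 8, 9

The BCAAs are Val, Leu, and Ile — aliphatic side chains with a branch point.
Matching residues: V4, L8, L9.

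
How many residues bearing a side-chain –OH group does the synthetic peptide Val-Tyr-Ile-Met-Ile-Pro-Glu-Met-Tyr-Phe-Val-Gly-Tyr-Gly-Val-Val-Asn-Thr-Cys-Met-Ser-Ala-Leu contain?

5

Serine (S), threonine (T), and tyrosine (Y) each carry a hydroxyl group on the side chain.
Matching residues: Tyr2, Tyr9, Tyr13, Thr18, Ser21.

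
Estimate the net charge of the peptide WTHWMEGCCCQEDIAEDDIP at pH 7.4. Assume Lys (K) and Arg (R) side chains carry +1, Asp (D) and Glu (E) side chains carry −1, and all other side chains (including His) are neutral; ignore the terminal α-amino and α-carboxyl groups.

Positive (K, R): none → +0.
Negative (D, E): E6, E12, D13, E16, D17, D18 → −6.
Net charge = (+0) + (−6) = −6.

-6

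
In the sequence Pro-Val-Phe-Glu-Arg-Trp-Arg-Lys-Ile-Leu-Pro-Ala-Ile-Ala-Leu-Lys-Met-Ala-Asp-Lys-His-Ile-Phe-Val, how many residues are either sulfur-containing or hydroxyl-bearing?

1

Sulfur-containing: C, M. Hydroxyl-bearing: S, T, Y.
Sulfur-containing residues here: Met17 (1).
Hydroxyl-bearing residues here: none (0).
The two groups share no amino acid, so total = 1 + 0 = 1.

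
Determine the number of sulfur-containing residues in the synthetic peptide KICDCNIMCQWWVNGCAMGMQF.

Cysteine (C, thiol) and methionine (M, thioether) are the two sulfur-containing amino acids.
Matching residues: C3, C5, M8, C9, C16, M18, M20.

7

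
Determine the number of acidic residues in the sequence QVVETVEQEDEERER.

7

Aspartate (D) and glutamate (E) have carboxylic-acid side chains and are the acidic amino acids.
Matching residues: E4, E7, E9, D10, E11, E12, E14.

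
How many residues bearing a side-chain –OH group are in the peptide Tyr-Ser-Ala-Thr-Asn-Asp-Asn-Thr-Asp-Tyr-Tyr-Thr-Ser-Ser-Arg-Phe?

9

The –OH-bearing residues are Ser, Thr (aliphatic alcohols), and Tyr (phenol).
Matching residues: Tyr1, Ser2, Thr4, Thr8, Tyr10, Tyr11, Thr12, Ser13, Ser14.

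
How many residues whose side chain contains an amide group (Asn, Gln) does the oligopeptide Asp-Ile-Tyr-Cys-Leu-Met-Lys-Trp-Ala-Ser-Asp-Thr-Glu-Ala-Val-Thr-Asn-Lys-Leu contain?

1

Matching residues: Asn17.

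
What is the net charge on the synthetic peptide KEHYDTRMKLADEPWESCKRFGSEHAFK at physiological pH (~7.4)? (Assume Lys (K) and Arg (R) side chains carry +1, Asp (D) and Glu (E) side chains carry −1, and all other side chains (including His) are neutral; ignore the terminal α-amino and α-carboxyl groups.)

Positive (K, R): K1, R7, K9, K19, R20, K28 → +6.
Negative (D, E): E2, D5, D12, E13, E16, E24 → −6.
Net charge = (+6) + (−6) = 0.

0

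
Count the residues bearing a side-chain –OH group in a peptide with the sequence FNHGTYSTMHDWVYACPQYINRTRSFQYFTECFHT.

Serine (S), threonine (T), and tyrosine (Y) each carry a hydroxyl group on the side chain.
Matching residues: T5, Y6, S7, T8, Y14, Y19, T23, S25, Y28, T30, T35.

11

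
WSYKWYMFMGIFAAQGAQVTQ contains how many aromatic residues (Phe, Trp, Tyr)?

Matching residues: W1, Y3, W5, Y6, F8, F12.

6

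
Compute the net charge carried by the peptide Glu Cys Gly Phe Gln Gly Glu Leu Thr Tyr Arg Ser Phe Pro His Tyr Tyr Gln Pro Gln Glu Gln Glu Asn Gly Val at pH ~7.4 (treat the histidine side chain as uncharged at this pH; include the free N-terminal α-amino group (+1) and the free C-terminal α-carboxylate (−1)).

-3

At pH ~7.4 the Lys and Arg side chains are protonated (+1), the Asp and Glu side chains are deprotonated (−1), and with His taken as neutral all other side chains carry no charge.
Positive (K, R): Arg11 → +1.
Negative (D, E): Glu1, Glu7, Glu21, Glu23 → −4.
The N-terminus (+1) and C-terminus (−1) cancel.
Net charge = (+1) + (−4) = −3.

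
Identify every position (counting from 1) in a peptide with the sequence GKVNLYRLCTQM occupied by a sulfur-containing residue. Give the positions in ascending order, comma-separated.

9, 12

Cysteine (C, thiol) and methionine (M, thioether) are the two sulfur-containing amino acids.
Matching residues: C9, M12.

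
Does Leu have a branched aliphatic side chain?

Yes

Valine (V), leucine (L), and isoleucine (I) are the branched-chain amino acids.
Leucine is in this group.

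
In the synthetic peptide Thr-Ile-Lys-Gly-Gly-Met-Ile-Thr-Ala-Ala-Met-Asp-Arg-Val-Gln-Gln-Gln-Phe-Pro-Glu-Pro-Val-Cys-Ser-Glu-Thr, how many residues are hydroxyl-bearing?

4

S, T, and Y are the three residues with a side-chain hydroxyl.
Matching residues: Thr1, Thr8, Ser24, Thr26.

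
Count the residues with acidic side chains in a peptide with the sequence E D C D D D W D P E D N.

Only D (aspartate) and E (glutamate) carry a side-chain carboxylic acid.
Matching residues: E1, D2, D4, D5, D6, D8, E10, D11.

8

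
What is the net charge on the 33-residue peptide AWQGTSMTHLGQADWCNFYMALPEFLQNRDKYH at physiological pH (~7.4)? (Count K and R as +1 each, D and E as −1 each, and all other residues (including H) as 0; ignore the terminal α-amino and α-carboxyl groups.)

Positive (K, R): R29, K31 → +2.
Negative (D, E): D14, E24, D30 → −3.
Net charge = (+2) + (−3) = −1.

-1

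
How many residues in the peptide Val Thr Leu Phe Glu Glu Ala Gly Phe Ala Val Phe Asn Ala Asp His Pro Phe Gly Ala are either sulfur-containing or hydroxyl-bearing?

1

Sulfur-containing: C, M. Hydroxyl-bearing: S, T, Y.
Sulfur-containing residues here: none (0).
Hydroxyl-bearing residues here: Thr2 (1).
The two groups share no amino acid, so total = 0 + 1 = 1.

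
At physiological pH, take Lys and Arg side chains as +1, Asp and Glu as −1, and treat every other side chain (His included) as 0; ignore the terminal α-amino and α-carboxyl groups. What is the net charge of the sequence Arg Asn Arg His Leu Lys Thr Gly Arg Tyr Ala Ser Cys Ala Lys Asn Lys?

+6

Positive (K, R): Arg1, Arg3, Lys6, Arg9, Lys15, Lys17 → +6.
Negative (D, E): none → −0.
Net charge = (+6) + (−0) = +6.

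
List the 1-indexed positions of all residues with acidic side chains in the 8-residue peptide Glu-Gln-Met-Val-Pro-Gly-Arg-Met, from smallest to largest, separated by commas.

1

Aspartate (D) and glutamate (E) have carboxylic-acid side chains and are the acidic amino acids.
Matching residues: Glu1.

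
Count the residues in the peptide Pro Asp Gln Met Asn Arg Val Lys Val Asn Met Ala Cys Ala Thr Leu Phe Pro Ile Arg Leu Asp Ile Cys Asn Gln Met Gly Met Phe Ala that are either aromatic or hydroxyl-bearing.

3

Aromatic: F, W, Y. Hydroxyl-bearing: S, T, Y.
Aromatic residues here: Phe17, Phe30 (2).
Hydroxyl-bearing residues here: Thr15 (1).
(Y belongs to both groups, but none appear in this sequence.) Total = 2 + 1 = 3.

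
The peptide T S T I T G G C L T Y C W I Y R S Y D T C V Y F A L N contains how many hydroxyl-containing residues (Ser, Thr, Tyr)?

Matching residues: T1, S2, T3, T5, T10, Y11, Y15, S17, Y18, T20, Y23.

11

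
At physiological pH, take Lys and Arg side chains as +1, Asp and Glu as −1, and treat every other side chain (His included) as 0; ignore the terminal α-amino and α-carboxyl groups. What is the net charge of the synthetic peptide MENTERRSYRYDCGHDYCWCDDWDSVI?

-4

Positive (K, R): R6, R7, R10 → +3.
Negative (D, E): E2, E5, D12, D16, D21, D22, D24 → −7.
Net charge = (+3) + (−7) = −4.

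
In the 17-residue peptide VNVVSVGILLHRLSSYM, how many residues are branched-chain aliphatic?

8

V, L, and I make up the branched-chain aliphatic group.
Matching residues: V1, V3, V4, V6, I8, L9, L10, L13.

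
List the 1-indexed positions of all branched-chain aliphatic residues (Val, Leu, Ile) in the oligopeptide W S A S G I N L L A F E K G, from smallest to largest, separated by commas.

6, 8, 9

Matching residues: I6, L8, L9.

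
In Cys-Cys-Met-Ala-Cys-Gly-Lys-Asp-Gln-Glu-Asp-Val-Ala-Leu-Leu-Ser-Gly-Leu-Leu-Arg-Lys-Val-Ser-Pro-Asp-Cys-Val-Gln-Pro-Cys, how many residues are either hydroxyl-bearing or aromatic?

2

Hydroxyl-bearing: S, T, Y. Aromatic: F, W, Y.
Hydroxyl-bearing residues here: Ser16, Ser23 (2).
Aromatic residues here: none (0).
(Y belongs to both groups, but none appear in this sequence.) Total = 2 + 0 = 2.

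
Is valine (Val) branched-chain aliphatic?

Yes

The BCAAs are Val, Leu, and Ile — aliphatic side chains with a branch point.
Valine is in this group.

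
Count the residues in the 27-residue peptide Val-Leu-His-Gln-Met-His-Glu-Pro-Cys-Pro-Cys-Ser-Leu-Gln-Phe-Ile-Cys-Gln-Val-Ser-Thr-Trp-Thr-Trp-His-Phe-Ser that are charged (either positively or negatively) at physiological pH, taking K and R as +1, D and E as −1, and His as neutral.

1

Charged side chains at pH ~7.4: K, R (positive); D, E (negative).
Matching residues: Glu7.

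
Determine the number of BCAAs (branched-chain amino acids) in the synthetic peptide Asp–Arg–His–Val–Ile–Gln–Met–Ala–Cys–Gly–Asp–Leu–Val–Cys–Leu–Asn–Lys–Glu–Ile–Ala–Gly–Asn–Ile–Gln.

7

V, L, and I make up the branched-chain aliphatic group.
Matching residues: Val4, Ile5, Leu12, Val13, Leu15, Ile19, Ile23.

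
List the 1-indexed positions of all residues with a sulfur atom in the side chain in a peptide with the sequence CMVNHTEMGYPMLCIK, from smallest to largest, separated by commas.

1, 2, 8, 12, 14

Cysteine (C, thiol) and methionine (M, thioether) are the two sulfur-containing amino acids.
Matching residues: C1, M2, M8, M12, C14.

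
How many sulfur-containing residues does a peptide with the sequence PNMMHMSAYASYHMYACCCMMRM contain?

10

Only Cys (C) and Met (M) have a sulfur atom in the side chain.
Matching residues: M3, M4, M6, M14, C17, C18, C19, M20, M21, M23.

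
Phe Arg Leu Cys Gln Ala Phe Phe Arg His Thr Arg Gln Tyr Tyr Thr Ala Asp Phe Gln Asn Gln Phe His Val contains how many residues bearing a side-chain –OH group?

4

S, T, and Y are the three residues with a side-chain hydroxyl.
Matching residues: Thr11, Tyr14, Tyr15, Thr16.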